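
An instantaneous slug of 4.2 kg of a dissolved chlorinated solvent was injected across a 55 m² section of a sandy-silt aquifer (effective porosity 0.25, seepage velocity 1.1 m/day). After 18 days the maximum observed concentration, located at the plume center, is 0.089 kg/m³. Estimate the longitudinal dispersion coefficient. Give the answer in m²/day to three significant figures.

At the plume center C_max = M/(n_e·A·√(4πDt)), so D = M²/(4πt·(n_e·A·C_max)²).
n_e·A·C_max = 0.25 × 55 × 0.089 = 1.224 kg/m.
D = 4.2²/(4π × 18 × 1.224²) = 0.0521 m²/day.

0.0521 m²/day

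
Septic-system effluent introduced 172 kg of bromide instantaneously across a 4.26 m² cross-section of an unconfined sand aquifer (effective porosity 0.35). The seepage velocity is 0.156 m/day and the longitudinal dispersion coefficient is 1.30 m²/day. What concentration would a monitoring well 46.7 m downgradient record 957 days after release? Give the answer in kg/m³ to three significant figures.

0.111 kg/m³

For an instantaneous plane source, C(x,t) = M/(n_e·A·√(4πDt)) · exp(−(x−vt)²/(4Dt)), with n_e·A the pore (flow) area.
Plume center vt = 0.156 × 957 = 149.292 m, so the well at 46.7 m is 102.592 m upgradient of the peak.
√(4πDt) = 125.0 m, giving peak height M/(n_e·A·√(4πDt)) = 172/(0.35 × 4.26 × 125.0) = 0.9229 kg/m³.
(x−vt)²/(4Dt) = (-102.592)²/(4 × 1.30 × 957) = 2.115; exp(−2.115) = 0.1206.
C = 0.9229 × 0.1206 = 0.111 kg/m³.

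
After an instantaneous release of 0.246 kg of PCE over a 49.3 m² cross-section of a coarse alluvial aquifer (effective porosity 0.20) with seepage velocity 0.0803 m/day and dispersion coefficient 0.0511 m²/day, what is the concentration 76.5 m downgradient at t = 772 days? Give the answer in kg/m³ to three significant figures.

For an instantaneous plane source, C(x,t) = M/(n_e·A·√(4πDt)) · exp(−(x−vt)²/(4Dt)), with n_e·A the pore (flow) area.
Plume center vt = 0.0803 × 772 = 61.9916 m, so the well at 76.5 m is 14.5084 m downgradient of the peak.
√(4πDt) = 22.27 m, giving peak height M/(n_e·A·√(4πDt)) = 0.246/(0.20 × 49.3 × 22.27) = 0.001120 kg/m³.
(x−vt)²/(4Dt) = (14.5084)²/(4 × 0.0511 × 772) = 1.334; exp(−1.334) = 0.2634.
C = 0.001120 × 0.2634 = 0.000295 kg/m³.

0.000295 kg/m³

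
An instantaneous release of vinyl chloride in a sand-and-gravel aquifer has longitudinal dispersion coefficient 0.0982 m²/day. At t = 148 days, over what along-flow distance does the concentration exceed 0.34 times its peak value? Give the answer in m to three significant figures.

The plume is Gaussian with σ = √(2Dt) = √(2 × 0.0982 × 148) = 5.391 m.
C/C_peak = exp(−Δx²/(2σ²)) = 0.34 ⇒ Δx = σ·√(−2 ln 0.34) = 5.391 × 1.469 = 7.919 m.
Width = 2Δx = 15.8 m.

15.8 m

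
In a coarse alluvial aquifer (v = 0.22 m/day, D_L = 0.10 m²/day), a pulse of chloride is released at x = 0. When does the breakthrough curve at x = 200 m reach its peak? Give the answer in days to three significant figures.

907 days

For the 1D instantaneous-source solution, setting ∂C/∂t = 0 at fixed x gives v²t² + 2Dt − x² = 0, so t = (√(D² + v²x²) − D)/v².
√(D² + v²x²) = √(0.10² + 0.22² × 200²) = 44.00; v² = 0.0484.
t = (44.00 − 0.10)/0.0484 = 907 days (vs. the pure-advection estimate x/v = 909 d).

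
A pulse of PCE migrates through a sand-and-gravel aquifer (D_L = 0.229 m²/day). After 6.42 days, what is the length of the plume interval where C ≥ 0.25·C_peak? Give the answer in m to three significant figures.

5.71 m

The plume is Gaussian with σ = √(2Dt) = √(2 × 0.229 × 6.42) = 1.715 m.
C/C_peak = exp(−Δx²/(2σ²)) = 0.25 ⇒ Δx = σ·√(−2 ln 0.25) = 1.715 × 1.665 = 2.855 m.
Width = 2Δx = 5.71 m.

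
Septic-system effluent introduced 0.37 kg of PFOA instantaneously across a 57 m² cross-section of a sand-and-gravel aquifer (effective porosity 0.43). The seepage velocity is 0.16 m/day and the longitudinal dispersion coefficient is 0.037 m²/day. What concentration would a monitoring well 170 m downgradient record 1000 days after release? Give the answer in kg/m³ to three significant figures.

0.000356 kg/m³

For an instantaneous plane source, C(x,t) = M/(n_e·A·√(4πDt)) · exp(−(x−vt)²/(4Dt)), with n_e·A the pore (flow) area.
Plume center vt = 0.16 × 1000 = 160 m, so the well at 170 m is 10 m downgradient of the peak.
√(4πDt) = 21.56 m, giving peak height M/(n_e·A·√(4πDt)) = 0.37/(0.43 × 57 × 21.56) = 0.0007002 kg/m³.
(x−vt)²/(4Dt) = (10)²/(4 × 0.037 × 1000) = 0.6757; exp(−0.6757) = 0.5088.
C = 0.0007002 × 0.5088 = 0.000356 kg/m³.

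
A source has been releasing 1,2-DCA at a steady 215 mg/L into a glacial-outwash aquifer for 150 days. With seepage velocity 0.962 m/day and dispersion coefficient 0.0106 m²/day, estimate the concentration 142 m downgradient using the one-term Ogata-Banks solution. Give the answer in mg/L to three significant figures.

For a continuous step input, C/C₀ ≈ ½·erfc((x−vt)/(2√(Dt))).
vt = 0.962 × 150 = 144.3 m and 2√(Dt) = 2√(0.0106 × 150) = 2.522 m.
Argument (x−vt)/(2√(Dt)) = (142 − 144.3)/2.522 = -0.9120; ½·erfc(-0.9120) = 0.9014.
C = 215 × 0.9014 = 194 mg/L.

194 mg/L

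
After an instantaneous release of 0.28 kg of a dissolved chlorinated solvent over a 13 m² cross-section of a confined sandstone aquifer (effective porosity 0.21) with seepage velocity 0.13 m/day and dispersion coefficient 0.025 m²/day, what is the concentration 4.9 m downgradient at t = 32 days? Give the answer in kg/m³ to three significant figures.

For an instantaneous plane source, C(x,t) = M/(n_e·A·√(4πDt)) · exp(−(x−vt)²/(4Dt)), with n_e·A the pore (flow) area.
Plume center vt = 0.13 × 32 = 4.16 m, so the well at 4.9 m is 0.74 m downgradient of the peak.
√(4πDt) = 3.171 m, giving peak height M/(n_e·A·√(4πDt)) = 0.28/(0.21 × 13 × 3.171) = 0.03234 kg/m³.
(x−vt)²/(4Dt) = (0.74)²/(4 × 0.025 × 32) = 0.1711; exp(−0.1711) = 0.8427.
C = 0.03234 × 0.8427 = 0.0273 kg/m³.

0.0273 kg/m³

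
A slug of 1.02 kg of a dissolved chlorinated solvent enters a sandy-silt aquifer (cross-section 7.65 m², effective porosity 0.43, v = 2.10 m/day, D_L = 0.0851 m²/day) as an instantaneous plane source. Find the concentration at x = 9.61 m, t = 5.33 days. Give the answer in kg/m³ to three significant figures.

0.0326 kg/m³

For an instantaneous plane source, C(x,t) = M/(n_e·A·√(4πDt)) · exp(−(x−vt)²/(4Dt)), with n_e·A the pore (flow) area.
Plume center vt = 2.10 × 5.33 = 11.193 m, so the well at 9.61 m is 1.583 m upgradient of the peak.
√(4πDt) = 2.387 m, giving peak height M/(n_e·A·√(4πDt)) = 1.02/(0.43 × 7.65 × 2.387) = 0.1299 kg/m³.
(x−vt)²/(4Dt) = (-1.583)²/(4 × 0.0851 × 5.33) = 1.381; exp(−1.381) = 0.2513.
C = 0.1299 × 0.2513 = 0.0326 kg/m³.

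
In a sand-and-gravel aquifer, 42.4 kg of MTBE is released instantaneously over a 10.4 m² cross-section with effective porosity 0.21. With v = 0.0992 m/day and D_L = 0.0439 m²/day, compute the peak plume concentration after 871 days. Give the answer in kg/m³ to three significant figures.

The peak of an instantaneous 1D plume sits at x = vt; there the Gaussian factor is 1 and C_max = M/(n_e·A·√(4πDt)), where n_e·A is the pore area the mass is dissolved in.
√(4πDt) = √(4π × 0.0439 × 871) = 21.92 m, so C_max = 42.4/(0.21 × 10.4 × 21.92) = 0.886 kg/m³.

0.886 kg/m³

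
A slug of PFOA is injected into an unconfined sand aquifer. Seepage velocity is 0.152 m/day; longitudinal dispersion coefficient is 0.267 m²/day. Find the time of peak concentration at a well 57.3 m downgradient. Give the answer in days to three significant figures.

For the 1D instantaneous-source solution, setting ∂C/∂t = 0 at fixed x gives v²t² + 2Dt − x² = 0, so t = (√(D² + v²x²) − D)/v².
√(D² + v²x²) = √(0.267² + 0.152² × 57.3²) = 8.714; v² = 0.023104.
t = (8.714 − 0.267)/0.023104 = 366 days (vs. the pure-advection estimate x/v = 377 d).

366 days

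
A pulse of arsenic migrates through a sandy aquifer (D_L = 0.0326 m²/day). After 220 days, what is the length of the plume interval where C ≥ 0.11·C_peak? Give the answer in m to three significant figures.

The plume is Gaussian with σ = √(2Dt) = √(2 × 0.0326 × 220) = 3.787 m.
C/C_peak = exp(−Δx²/(2σ²)) = 0.11 ⇒ Δx = σ·√(−2 ln 0.11) = 3.787 × 2.101 = 7.956 m.
Width = 2Δx = 15.9 m.

15.9 m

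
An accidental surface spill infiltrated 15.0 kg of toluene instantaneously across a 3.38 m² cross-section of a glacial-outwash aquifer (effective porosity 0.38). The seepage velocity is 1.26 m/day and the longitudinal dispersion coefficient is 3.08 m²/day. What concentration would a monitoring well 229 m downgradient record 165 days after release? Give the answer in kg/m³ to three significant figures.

For an instantaneous plane source, C(x,t) = M/(n_e·A·√(4πDt)) · exp(−(x−vt)²/(4Dt)), with n_e·A the pore (flow) area.
Plume center vt = 1.26 × 165 = 207.9 m, so the well at 229 m is 21.1 m downgradient of the peak.
√(4πDt) = 79.91 m, giving peak height M/(n_e·A·√(4πDt)) = 15.0/(0.38 × 3.38 × 79.91) = 0.1461 kg/m³.
(x−vt)²/(4Dt) = (21.1)²/(4 × 3.08 × 165) = 0.2190; exp(−0.2190) = 0.8033.
C = 0.1461 × 0.8033 = 0.117 kg/m³.

0.117 kg/m³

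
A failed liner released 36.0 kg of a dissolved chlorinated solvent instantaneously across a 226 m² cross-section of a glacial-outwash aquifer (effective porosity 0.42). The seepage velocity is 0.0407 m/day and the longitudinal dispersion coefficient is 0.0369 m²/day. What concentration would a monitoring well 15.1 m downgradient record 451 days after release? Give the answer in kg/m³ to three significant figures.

For an instantaneous plane source, C(x,t) = M/(n_e·A·√(4πDt)) · exp(−(x−vt)²/(4Dt)), with n_e·A the pore (flow) area.
Plume center vt = 0.0407 × 451 = 18.3557 m, so the well at 15.1 m is 3.2557 m upgradient of the peak.
√(4πDt) = 14.46 m, giving peak height M/(n_e·A·√(4πDt)) = 36.0/(0.42 × 226 × 14.46) = 0.02623 kg/m³.
(x−vt)²/(4Dt) = (-3.2557)²/(4 × 0.0369 × 451) = 0.1592; exp(−0.1592) = 0.8528.
C = 0.02623 × 0.8528 = 0.0224 kg/m³.

0.0224 kg/m³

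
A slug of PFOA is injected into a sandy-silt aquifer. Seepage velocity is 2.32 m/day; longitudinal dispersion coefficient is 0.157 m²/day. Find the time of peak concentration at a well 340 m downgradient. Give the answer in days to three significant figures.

For the 1D instantaneous-source solution, setting ∂C/∂t = 0 at fixed x gives v²t² + 2Dt − x² = 0, so t = (√(D² + v²x²) − D)/v².
√(D² + v²x²) = √(0.157² + 2.32² × 340²) = 788.8; v² = 5.3824.
t = (788.8 − 0.157)/5.3824 = 147 days (vs. the pure-advection estimate x/v = 147 d).

147 days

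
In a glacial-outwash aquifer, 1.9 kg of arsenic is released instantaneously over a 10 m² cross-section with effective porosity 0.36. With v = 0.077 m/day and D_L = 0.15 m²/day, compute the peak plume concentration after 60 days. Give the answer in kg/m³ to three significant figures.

The peak of an instantaneous 1D plume sits at x = vt; there the Gaussian factor is 1 and C_max = M/(n_e·A·√(4πDt)), where n_e·A is the pore area the mass is dissolved in.
√(4πDt) = √(4π × 0.15 × 60) = 10.63 m, so C_max = 1.9/(0.36 × 10 × 10.63) = 0.0496 kg/m³.

0.0496 kg/m³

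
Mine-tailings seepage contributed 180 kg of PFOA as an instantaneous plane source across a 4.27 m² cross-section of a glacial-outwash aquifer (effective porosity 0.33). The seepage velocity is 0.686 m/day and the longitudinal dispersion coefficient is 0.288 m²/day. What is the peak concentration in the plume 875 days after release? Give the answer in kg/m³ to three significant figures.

2.27 kg/m³

The peak of an instantaneous 1D plume sits at x = vt; there the Gaussian factor is 1 and C_max = M/(n_e·A·√(4πDt)), where n_e·A is the pore area the mass is dissolved in.
√(4πDt) = √(4π × 0.288 × 875) = 56.27 m, so C_max = 180/(0.33 × 4.27 × 56.27) = 2.27 kg/m³.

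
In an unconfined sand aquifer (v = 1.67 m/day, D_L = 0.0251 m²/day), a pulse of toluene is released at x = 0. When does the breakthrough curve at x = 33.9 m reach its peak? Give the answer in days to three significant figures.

20.3 days

For the 1D instantaneous-source solution, setting ∂C/∂t = 0 at fixed x gives v²t² + 2Dt − x² = 0, so t = (√(D² + v²x²) − D)/v².
√(D² + v²x²) = √(0.0251² + 1.67² × 33.9²) = 56.61; v² = 2.7889.
t = (56.61 − 0.0251)/2.7889 = 20.3 days (vs. the pure-advection estimate x/v = 20.3 d).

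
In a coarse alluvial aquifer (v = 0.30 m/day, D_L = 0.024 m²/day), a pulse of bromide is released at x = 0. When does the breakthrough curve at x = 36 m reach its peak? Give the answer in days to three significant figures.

120 days

For the 1D instantaneous-source solution, setting ∂C/∂t = 0 at fixed x gives v²t² + 2Dt − x² = 0, so t = (√(D² + v²x²) − D)/v².
√(D² + v²x²) = √(0.024² + 0.30² × 36²) = 10.80; v² = 0.09.
t = (10.80 − 0.024)/0.09 = 120 days (vs. the pure-advection estimate x/v = 120 d).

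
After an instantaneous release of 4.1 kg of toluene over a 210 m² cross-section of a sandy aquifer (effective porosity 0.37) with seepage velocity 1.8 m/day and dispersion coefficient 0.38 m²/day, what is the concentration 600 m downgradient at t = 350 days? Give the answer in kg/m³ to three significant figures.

0.000238 kg/m³

For an instantaneous plane source, C(x,t) = M/(n_e·A·√(4πDt)) · exp(−(x−vt)²/(4Dt)), with n_e·A the pore (flow) area.
Plume center vt = 1.8 × 350 = 630 m, so the well at 600 m is 30 m upgradient of the peak.
√(4πDt) = 40.88 m, giving peak height M/(n_e·A·√(4πDt)) = 4.1/(0.37 × 210 × 40.88) = 0.001291 kg/m³.
(x−vt)²/(4Dt) = (-30)²/(4 × 0.38 × 350) = 1.692; exp(−1.692) = 0.1842.
C = 0.001291 × 0.1842 = 0.000238 kg/m³.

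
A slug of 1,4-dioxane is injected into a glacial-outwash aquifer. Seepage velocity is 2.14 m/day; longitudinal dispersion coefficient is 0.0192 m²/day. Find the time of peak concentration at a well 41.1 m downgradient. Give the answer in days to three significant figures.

For the 1D instantaneous-source solution, setting ∂C/∂t = 0 at fixed x gives v²t² + 2Dt − x² = 0, so t = (√(D² + v²x²) − D)/v².
√(D² + v²x²) = √(0.0192² + 2.14² × 41.1²) = 87.95; v² = 4.5796.
t = (87.95 − 0.0192)/4.5796 = 19.2 days (vs. the pure-advection estimate x/v = 19.2 d).

19.2 days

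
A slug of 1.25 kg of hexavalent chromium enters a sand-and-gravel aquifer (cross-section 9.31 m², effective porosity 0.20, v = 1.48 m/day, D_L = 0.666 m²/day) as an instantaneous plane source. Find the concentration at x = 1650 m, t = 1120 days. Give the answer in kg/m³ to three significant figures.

0.00680 kg/m³

For an instantaneous plane source, C(x,t) = M/(n_e·A·√(4πDt)) · exp(−(x−vt)²/(4Dt)), with n_e·A the pore (flow) area.
Plume center vt = 1.48 × 1120 = 1657.6 m, so the well at 1650 m is 7.6 m upgradient of the peak.
√(4πDt) = 96.82 m, giving peak height M/(n_e·A·√(4πDt)) = 1.25/(0.20 × 9.31 × 96.82) = 0.006934 kg/m³.
(x−vt)²/(4Dt) = (-7.6)²/(4 × 0.666 × 1120) = 0.01936; exp(−0.01936) = 0.9808.
C = 0.006934 × 0.9808 = 0.00680 kg/m³.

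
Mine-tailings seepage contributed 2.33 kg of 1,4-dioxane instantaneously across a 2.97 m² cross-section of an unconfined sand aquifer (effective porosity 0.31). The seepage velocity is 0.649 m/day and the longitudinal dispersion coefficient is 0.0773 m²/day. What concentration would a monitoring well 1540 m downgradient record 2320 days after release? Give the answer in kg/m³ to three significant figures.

For an instantaneous plane source, C(x,t) = M/(n_e·A·√(4πDt)) · exp(−(x−vt)²/(4Dt)), with n_e·A the pore (flow) area.
Plume center vt = 0.649 × 2320 = 1505.68 m, so the well at 1540 m is 34.32 m downgradient of the peak.
√(4πDt) = 47.47 m, giving peak height M/(n_e·A·√(4πDt)) = 2.33/(0.31 × 2.97 × 47.47) = 0.05331 kg/m³.
(x−vt)²/(4Dt) = (34.32)²/(4 × 0.0773 × 2320) = 1.642; exp(−1.642) = 0.1936.
C = 0.05331 × 0.1936 = 0.0103 kg/m³.

0.0103 kg/m³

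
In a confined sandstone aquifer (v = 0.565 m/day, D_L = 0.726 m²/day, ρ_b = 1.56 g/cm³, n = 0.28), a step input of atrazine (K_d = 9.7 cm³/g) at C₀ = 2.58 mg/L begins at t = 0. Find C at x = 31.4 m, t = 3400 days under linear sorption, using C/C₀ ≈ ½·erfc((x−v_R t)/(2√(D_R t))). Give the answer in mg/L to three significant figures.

1.66 mg/L

Retardation factor R = 1 + ρ_b·K_d/n = 1 + 1.56 × 9.7/0.28 = 55.04.
Sorption retards both mechanisms: v_R = v/R = 0.01027 m/day, D_R = D/R = 0.01319 m²/day.
v_R·t = 0.01027 × 3400 = 34.918 m; 2√(D_R t) = 13.39 m; argument = (31.4 − 34.918)/13.39 = -0.2627.
C = C₀ × ½·erfc(-0.2627) = 2.58 × 0.6449 = 1.66 mg/L.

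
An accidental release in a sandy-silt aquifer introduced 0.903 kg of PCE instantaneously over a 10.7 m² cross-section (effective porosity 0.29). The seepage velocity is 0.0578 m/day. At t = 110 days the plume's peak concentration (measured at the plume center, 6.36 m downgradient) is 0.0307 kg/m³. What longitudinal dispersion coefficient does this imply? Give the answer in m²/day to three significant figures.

At the plume center C_max = M/(n_e·A·√(4πDt)), so D = M²/(4πt·(n_e·A·C_max)²).
n_e·A·C_max = 0.29 × 10.7 × 0.0307 = 0.09526 kg/m.
D = 0.903²/(4π × 110 × 0.09526²) = 0.0650 m²/day.

0.0650 m²/day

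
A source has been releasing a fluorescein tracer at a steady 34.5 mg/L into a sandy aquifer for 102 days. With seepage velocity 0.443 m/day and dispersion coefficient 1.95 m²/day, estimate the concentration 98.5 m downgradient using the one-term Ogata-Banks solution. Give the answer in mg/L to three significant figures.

0.130 mg/L

For a continuous step input, C/C₀ ≈ ½·erfc((x−vt)/(2√(Dt))).
vt = 0.443 × 102 = 45.186 m and 2√(Dt) = 2√(1.95 × 102) = 28.21 m.
Argument (x−vt)/(2√(Dt)) = (98.5 − 45.186)/28.21 = 1.890; ½·erfc(1.890) = 0.003760.
C = 34.5 × 0.003760 = 0.130 mg/L.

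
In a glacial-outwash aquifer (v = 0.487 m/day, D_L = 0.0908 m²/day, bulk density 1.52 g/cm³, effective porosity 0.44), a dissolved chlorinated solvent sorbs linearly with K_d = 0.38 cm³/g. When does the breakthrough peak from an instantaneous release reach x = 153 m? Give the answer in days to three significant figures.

726 days

Retardation factor R = 1 + ρ_b·K_d/n = 1 + 1.52 × 0.38/0.44 = 2.313.
Sorption retards both mechanisms: v_R = v/R = 0.2105 m/day, D_R = D/R = 0.03926 m²/day.
Peak time from v_R²t² + 2D_R t − x² = 0: t = (√(D_R² + v_R²x²) − D_R)/v_R².
√(D_R² + v_R²x²) = √(0.03926² + 0.2105² × 153²) = 32.21; v_R² = 0.04431.
t = (32.21 − 0.03926)/0.04431 = 726 days.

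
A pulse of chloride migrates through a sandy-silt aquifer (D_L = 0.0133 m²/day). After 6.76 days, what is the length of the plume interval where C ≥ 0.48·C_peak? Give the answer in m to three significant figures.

The plume is Gaussian with σ = √(2Dt) = √(2 × 0.0133 × 6.76) = 0.4240 m.
C/C_peak = exp(−Δx²/(2σ²)) = 0.48 ⇒ Δx = σ·√(−2 ln 0.48) = 0.4240 × 1.212 = 0.5139 m.
Width = 2Δx = 1.03 m.

1.03 m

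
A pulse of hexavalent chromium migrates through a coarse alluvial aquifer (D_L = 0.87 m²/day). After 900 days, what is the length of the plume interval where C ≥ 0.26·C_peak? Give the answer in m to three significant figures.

The plume is Gaussian with σ = √(2Dt) = √(2 × 0.87 × 900) = 39.57 m.
C/C_peak = exp(−Δx²/(2σ²)) = 0.26 ⇒ Δx = σ·√(−2 ln 0.26) = 39.57 × 1.641 = 64.93 m.
Width = 2Δx = 130 m.

130 m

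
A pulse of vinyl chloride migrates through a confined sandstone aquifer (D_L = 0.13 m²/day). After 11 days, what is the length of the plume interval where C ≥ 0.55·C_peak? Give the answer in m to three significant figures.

The plume is Gaussian with σ = √(2Dt) = √(2 × 0.13 × 11) = 1.691 m.
C/C_peak = exp(−Δx²/(2σ²)) = 0.55 ⇒ Δx = σ·√(−2 ln 0.55) = 1.691 × 1.093 = 1.848 m.
Width = 2Δx = 3.70 m.

3.70 m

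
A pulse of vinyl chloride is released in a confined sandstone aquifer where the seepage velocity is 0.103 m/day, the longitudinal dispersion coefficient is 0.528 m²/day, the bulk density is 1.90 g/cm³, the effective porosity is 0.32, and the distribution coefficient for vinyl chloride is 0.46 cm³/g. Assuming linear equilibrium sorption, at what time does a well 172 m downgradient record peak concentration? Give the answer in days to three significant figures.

6050 days

Retardation factor R = 1 + ρ_b·K_d/n = 1 + 1.90 × 0.46/0.32 = 3.731.
Sorption retards both mechanisms: v_R = v/R = 0.02761 m/day, D_R = D/R = 0.1415 m²/day.
Peak time from v_R²t² + 2D_R t − x² = 0: t = (√(D_R² + v_R²x²) − D_R)/v_R².
√(D_R² + v_R²x²) = √(0.1415² + 0.02761² × 172²) = 4.751; v_R² = 0.0007623.
t = (4.751 − 0.1415)/0.0007623 = 6050 days.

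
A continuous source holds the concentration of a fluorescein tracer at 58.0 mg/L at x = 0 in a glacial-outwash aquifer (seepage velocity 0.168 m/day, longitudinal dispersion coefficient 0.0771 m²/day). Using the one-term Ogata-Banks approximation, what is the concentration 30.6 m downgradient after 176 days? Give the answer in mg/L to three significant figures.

For a continuous step input, C/C₀ ≈ ½·erfc((x−vt)/(2√(Dt))).
vt = 0.168 × 176 = 29.568 m and 2√(Dt) = 2√(0.0771 × 176) = 7.367 m.
Argument (x−vt)/(2√(Dt)) = (30.6 − 29.568)/7.367 = 0.1401; ½·erfc(0.1401) = 0.4215.
C = 58.0 × 0.4215 = 24.4 mg/L.

24.4 mg/L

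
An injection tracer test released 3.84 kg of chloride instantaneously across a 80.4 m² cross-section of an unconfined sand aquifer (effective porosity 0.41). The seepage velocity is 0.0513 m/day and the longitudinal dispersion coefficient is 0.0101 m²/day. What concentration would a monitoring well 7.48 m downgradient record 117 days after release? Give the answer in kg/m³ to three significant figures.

0.0190 kg/m³

For an instantaneous plane source, C(x,t) = M/(n_e·A·√(4πDt)) · exp(−(x−vt)²/(4Dt)), with n_e·A the pore (flow) area.
Plume center vt = 0.0513 × 117 = 6.0021 m, so the well at 7.48 m is 1.4779 m downgradient of the peak.
√(4πDt) = 3.854 m, giving peak height M/(n_e·A·√(4πDt)) = 3.84/(0.41 × 80.4 × 3.854) = 0.03023 kg/m³.
(x−vt)²/(4Dt) = (1.4779)²/(4 × 0.0101 × 117) = 0.4621; exp(−0.4621) = 0.6300.
C = 0.03023 × 0.6300 = 0.0190 kg/m³.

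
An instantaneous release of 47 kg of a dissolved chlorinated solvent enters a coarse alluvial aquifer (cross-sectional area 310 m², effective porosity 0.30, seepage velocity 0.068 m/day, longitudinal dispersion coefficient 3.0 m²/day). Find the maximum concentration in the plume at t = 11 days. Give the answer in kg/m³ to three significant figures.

0.0248 kg/m³

The peak of an instantaneous 1D plume sits at x = vt; there the Gaussian factor is 1 and C_max = M/(n_e·A·√(4πDt)), where n_e·A is the pore area the mass is dissolved in.
√(4πDt) = √(4π × 3.0 × 11) = 20.36 m, so C_max = 47/(0.30 × 310 × 20.36) = 0.0248 kg/m³.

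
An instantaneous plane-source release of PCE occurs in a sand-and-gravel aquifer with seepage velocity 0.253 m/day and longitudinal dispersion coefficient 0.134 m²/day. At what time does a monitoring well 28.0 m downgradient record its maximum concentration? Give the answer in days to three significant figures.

109 days

For the 1D instantaneous-source solution, setting ∂C/∂t = 0 at fixed x gives v²t² + 2Dt − x² = 0, so t = (√(D² + v²x²) − D)/v².
√(D² + v²x²) = √(0.134² + 0.253² × 28.0²) = 7.085; v² = 0.064009.
t = (7.085 − 0.134)/0.064009 = 109 days (vs. the pure-advection estimate x/v = 111 d).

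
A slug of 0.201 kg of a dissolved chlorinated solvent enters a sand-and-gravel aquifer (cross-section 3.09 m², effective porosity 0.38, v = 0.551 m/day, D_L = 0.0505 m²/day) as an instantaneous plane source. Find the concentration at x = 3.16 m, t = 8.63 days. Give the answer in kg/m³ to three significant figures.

0.0170 kg/m³

For an instantaneous plane source, C(x,t) = M/(n_e·A·√(4πDt)) · exp(−(x−vt)²/(4Dt)), with n_e·A the pore (flow) area.
Plume center vt = 0.551 × 8.63 = 4.75513 m, so the well at 3.16 m is 1.59513 m upgradient of the peak.
√(4πDt) = 2.340 m, giving peak height M/(n_e·A·√(4πDt)) = 0.201/(0.38 × 3.09 × 2.340) = 0.07315 kg/m³.
(x−vt)²/(4Dt) = (-1.59513)²/(4 × 0.0505 × 8.63) = 1.460; exp(−1.460) = 0.2322.
C = 0.07315 × 0.2322 = 0.0170 kg/m³.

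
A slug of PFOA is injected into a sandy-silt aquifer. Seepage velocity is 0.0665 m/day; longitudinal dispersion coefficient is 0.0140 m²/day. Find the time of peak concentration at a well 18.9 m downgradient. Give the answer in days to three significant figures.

281 days

For the 1D instantaneous-source solution, setting ∂C/∂t = 0 at fixed x gives v²t² + 2Dt − x² = 0, so t = (√(D² + v²x²) − D)/v².
√(D² + v²x²) = √(0.0140² + 0.0665² × 18.9²) = 1.257; v² = 0.00442225.
t = (1.257 − 0.0140)/0.00442225 = 281 days (vs. the pure-advection estimate x/v = 284 d).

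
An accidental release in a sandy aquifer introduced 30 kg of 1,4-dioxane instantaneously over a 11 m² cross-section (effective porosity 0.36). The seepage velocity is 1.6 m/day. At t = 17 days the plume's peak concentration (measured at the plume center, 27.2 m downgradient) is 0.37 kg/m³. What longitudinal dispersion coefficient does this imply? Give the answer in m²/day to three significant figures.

At the plume center C_max = M/(n_e·A·√(4πDt)), so D = M²/(4πt·(n_e·A·C_max)²).
n_e·A·C_max = 0.36 × 11 × 0.37 = 1.465 kg/m.
D = 30²/(4π × 17 × 1.465²) = 1.96 m²/day.

1.96 m²/day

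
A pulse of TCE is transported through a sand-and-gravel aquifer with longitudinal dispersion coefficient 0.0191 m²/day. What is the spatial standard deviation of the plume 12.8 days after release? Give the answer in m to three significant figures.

Dispersive spreading gives a Gaussian with σ² = 2Dt; advection only shifts the center.
σ = √(2 × 0.0191 × 12.8) = 0.699 m.

0.699 m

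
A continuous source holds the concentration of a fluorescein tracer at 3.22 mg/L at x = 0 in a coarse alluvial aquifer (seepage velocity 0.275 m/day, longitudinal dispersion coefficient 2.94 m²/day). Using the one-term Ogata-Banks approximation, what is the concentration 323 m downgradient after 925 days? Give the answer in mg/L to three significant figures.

For a continuous step input, C/C₀ ≈ ½·erfc((x−vt)/(2√(Dt))).
vt = 0.275 × 925 = 254.375 m and 2√(Dt) = 2√(2.94 × 925) = 104.3 m.
Argument (x−vt)/(2√(Dt)) = (323 − 254.375)/104.3 = 0.6580; ½·erfc(0.6580) = 0.1760.
C = 3.22 × 0.1760 = 0.567 mg/L.

0.567 mg/L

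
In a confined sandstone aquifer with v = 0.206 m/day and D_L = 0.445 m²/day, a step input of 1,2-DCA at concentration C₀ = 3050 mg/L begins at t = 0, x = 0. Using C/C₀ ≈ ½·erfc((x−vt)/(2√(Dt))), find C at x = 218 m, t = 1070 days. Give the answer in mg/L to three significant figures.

1620 mg/L

For a continuous step input, C/C₀ ≈ ½·erfc((x−vt)/(2√(Dt))).
vt = 0.206 × 1070 = 220.42 m and 2√(Dt) = 2√(0.445 × 1070) = 43.64 m.
Argument (x−vt)/(2√(Dt)) = (218 − 220.42)/43.64 = -0.05545; ½·erfc(-0.05545) = 0.5313.
C = 3050 × 0.5313 = 1620 mg/L.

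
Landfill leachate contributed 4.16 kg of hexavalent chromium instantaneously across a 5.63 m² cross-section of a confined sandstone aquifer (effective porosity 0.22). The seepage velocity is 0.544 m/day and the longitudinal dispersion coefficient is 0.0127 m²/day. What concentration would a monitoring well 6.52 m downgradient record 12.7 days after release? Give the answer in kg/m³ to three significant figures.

For an instantaneous plane source, C(x,t) = M/(n_e·A·√(4πDt)) · exp(−(x−vt)²/(4Dt)), with n_e·A the pore (flow) area.
Plume center vt = 0.544 × 12.7 = 6.9088 m, so the well at 6.52 m is 0.3888 m upgradient of the peak.
√(4πDt) = 1.424 m, giving peak height M/(n_e·A·√(4πDt)) = 4.16/(0.22 × 5.63 × 1.424) = 2.359 kg/m³.
(x−vt)²/(4Dt) = (-0.3888)²/(4 × 0.0127 × 12.7) = 0.2343; exp(−0.2343) = 0.7911.
C = 2.359 × 0.7911 = 1.87 kg/m³.

1.87 kg/m³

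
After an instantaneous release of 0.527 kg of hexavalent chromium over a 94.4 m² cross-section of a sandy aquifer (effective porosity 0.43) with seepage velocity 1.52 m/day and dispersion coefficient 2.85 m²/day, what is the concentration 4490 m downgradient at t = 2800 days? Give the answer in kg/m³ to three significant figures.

For an instantaneous plane source, C(x,t) = M/(n_e·A·√(4πDt)) · exp(−(x−vt)²/(4Dt)), with n_e·A the pore (flow) area.
Plume center vt = 1.52 × 2800 = 4256 m, so the well at 4490 m is 234 m downgradient of the peak.
√(4πDt) = 316.7 m, giving peak height M/(n_e·A·√(4πDt)) = 0.527/(0.43 × 94.4 × 316.7) = 4.099e-05 kg/m³.
(x−vt)²/(4Dt) = (234)²/(4 × 2.85 × 2800) = 1.715; exp(−1.715) = 0.1800.
C = 4.099e-05 × 0.1800 = 7.38e-06 kg/m³.

7.38e-06 kg/m³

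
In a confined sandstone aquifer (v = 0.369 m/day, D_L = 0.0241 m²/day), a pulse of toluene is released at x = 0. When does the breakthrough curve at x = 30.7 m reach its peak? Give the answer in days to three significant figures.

For the 1D instantaneous-source solution, setting ∂C/∂t = 0 at fixed x gives v²t² + 2Dt − x² = 0, so t = (√(D² + v²x²) − D)/v².
√(D² + v²x²) = √(0.0241² + 0.369² × 30.7²) = 11.33; v² = 0.136161.
t = (11.33 − 0.0241)/0.136161 = 83.0 days (vs. the pure-advection estimate x/v = 83.2 d).

83.0 days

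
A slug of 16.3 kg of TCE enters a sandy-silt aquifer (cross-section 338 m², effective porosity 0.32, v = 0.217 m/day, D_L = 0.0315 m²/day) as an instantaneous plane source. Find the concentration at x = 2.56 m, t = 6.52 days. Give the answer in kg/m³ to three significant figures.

For an instantaneous plane source, C(x,t) = M/(n_e·A·√(4πDt)) · exp(−(x−vt)²/(4Dt)), with n_e·A the pore (flow) area.
Plume center vt = 0.217 × 6.52 = 1.41484 m, so the well at 2.56 m is 1.14516 m downgradient of the peak.
√(4πDt) = 1.607 m, giving peak height M/(n_e·A·√(4πDt)) = 16.3/(0.32 × 338 × 1.607) = 0.09378 kg/m³.
(x−vt)²/(4Dt) = (1.14516)²/(4 × 0.0315 × 6.52) = 1.596; exp(−1.596) = 0.2027.
C = 0.09378 × 0.2027 = 0.0190 kg/m³.

0.0190 kg/m³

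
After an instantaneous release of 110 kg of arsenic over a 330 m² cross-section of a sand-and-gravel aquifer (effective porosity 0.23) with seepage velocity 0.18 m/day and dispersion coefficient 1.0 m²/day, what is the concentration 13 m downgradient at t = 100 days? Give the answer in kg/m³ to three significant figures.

0.0384 kg/m³

For an instantaneous plane source, C(x,t) = M/(n_e·A·√(4πDt)) · exp(−(x−vt)²/(4Dt)), with n_e·A the pore (flow) area.
Plume center vt = 0.18 × 100 = 18 m, so the well at 13 m is 5 m upgradient of the peak.
√(4πDt) = 35.45 m, giving peak height M/(n_e·A·√(4πDt)) = 110/(0.23 × 330 × 35.45) = 0.04088 kg/m³.
(x−vt)²/(4Dt) = (-5)²/(4 × 1.0 × 100) = 0.06250; exp(−0.06250) = 0.9394.
C = 0.04088 × 0.9394 = 0.0384 kg/m³.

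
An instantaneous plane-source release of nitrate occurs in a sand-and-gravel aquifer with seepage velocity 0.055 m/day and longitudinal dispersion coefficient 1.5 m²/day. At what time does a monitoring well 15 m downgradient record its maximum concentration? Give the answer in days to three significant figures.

For the 1D instantaneous-source solution, setting ∂C/∂t = 0 at fixed x gives v²t² + 2Dt − x² = 0, so t = (√(D² + v²x²) − D)/v².
√(D² + v²x²) = √(1.5² + 0.055² × 15²) = 1.712; v² = 0.003025.
t = (1.712 − 1.5)/0.003025 = 70.1 days (vs. the pure-advection estimate x/v = 273 d).

70.1 days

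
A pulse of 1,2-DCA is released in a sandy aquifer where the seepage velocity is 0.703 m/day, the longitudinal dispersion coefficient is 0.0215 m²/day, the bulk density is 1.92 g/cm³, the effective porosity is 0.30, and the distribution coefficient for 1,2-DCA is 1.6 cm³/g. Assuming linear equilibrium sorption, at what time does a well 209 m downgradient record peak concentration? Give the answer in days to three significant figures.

Retardation factor R = 1 + ρ_b·K_d/n = 1 + 1.92 × 1.6/0.30 = 11.24.
Sorption retards both mechanisms: v_R = v/R = 0.06254 m/day, D_R = D/R = 0.001913 m²/day.
Peak time from v_R²t² + 2D_R t − x² = 0: t = (√(D_R² + v_R²x²) − D_R)/v_R².
√(D_R² + v_R²x²) = √(0.001913² + 0.06254² × 209²) = 13.07; v_R² = 0.003911.
t = (13.07 − 0.001913)/0.003911 = 3340 days.

3340 days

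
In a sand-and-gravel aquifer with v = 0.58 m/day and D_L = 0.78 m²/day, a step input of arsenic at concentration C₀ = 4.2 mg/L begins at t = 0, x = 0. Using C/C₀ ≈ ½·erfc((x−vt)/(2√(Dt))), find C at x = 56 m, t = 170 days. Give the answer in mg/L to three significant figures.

4.18 mg/L

For a continuous step input, C/C₀ ≈ ½·erfc((x−vt)/(2√(Dt))).
vt = 0.58 × 170 = 98.6 m and 2√(Dt) = 2√(0.78 × 170) = 23.03 m.
Argument (x−vt)/(2√(Dt)) = (56 − 98.6)/23.03 = -1.850; ½·erfc(-1.850) = 0.9956.
C = 4.2 × 0.9956 = 4.18 mg/L.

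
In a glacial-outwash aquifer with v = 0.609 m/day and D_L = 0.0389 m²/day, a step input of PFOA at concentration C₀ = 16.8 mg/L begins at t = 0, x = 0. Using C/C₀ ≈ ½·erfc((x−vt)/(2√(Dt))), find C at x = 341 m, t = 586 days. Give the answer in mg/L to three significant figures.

16.6 mg/L

For a continuous step input, C/C₀ ≈ ½·erfc((x−vt)/(2√(Dt))).
vt = 0.609 × 586 = 356.874 m and 2√(Dt) = 2√(0.0389 × 586) = 9.549 m.
Argument (x−vt)/(2√(Dt)) = (341 − 356.874)/9.549 = -1.662; ½·erfc(-1.662) = 0.9906.
C = 16.8 × 0.9906 = 16.6 mg/L.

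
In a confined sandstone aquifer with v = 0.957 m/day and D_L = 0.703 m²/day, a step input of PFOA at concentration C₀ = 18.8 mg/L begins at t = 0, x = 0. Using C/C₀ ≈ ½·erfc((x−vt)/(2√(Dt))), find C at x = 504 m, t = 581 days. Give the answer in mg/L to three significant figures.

For a continuous step input, C/C₀ ≈ ½·erfc((x−vt)/(2√(Dt))).
vt = 0.957 × 581 = 556.017 m and 2√(Dt) = 2√(0.703 × 581) = 40.42 m.
Argument (x−vt)/(2√(Dt)) = (504 − 556.017)/40.42 = -1.287; ½·erfc(-1.287) = 0.9656.
C = 18.8 × 0.9656 = 18.2 mg/L.

18.2 mg/L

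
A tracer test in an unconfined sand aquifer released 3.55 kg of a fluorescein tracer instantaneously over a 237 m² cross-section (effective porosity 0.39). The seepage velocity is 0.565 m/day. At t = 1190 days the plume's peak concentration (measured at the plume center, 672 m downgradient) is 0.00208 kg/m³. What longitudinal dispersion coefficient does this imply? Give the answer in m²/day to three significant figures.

0.0228 m²/day

At the plume center C_max = M/(n_e·A·√(4πDt)), so D = M²/(4πt·(n_e·A·C_max)²).
n_e·A·C_max = 0.39 × 237 × 0.00208 = 0.1923 kg/m.
D = 3.55²/(4π × 1190 × 0.1923²) = 0.0228 m²/day.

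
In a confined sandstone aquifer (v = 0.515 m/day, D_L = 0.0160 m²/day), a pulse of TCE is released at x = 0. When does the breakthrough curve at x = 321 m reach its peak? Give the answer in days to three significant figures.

623 days

For the 1D instantaneous-source solution, setting ∂C/∂t = 0 at fixed x gives v²t² + 2Dt − x² = 0, so t = (√(D² + v²x²) − D)/v².
√(D² + v²x²) = √(0.0160² + 0.515² × 321²) = 165.3; v² = 0.265225.
t = (165.3 − 0.0160)/0.265225 = 623 days (vs. the pure-advection estimate x/v = 623 d).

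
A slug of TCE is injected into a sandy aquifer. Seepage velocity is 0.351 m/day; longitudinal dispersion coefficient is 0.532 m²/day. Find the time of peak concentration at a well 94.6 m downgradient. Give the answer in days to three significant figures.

For the 1D instantaneous-source solution, setting ∂C/∂t = 0 at fixed x gives v²t² + 2Dt − x² = 0, so t = (√(D² + v²x²) − D)/v².
√(D² + v²x²) = √(0.532² + 0.351² × 94.6²) = 33.21; v² = 0.123201.
t = (33.21 − 0.532)/0.123201 = 265 days (vs. the pure-advection estimate x/v = 270 d).

265 days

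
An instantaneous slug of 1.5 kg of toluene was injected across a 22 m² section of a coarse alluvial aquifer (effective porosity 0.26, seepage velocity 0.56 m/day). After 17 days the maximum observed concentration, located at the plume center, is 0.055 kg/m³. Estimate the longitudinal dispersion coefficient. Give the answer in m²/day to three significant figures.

0.106 m²/day

At the plume center C_max = M/(n_e·A·√(4πDt)), so D = M²/(4πt·(n_e·A·C_max)²).
n_e·A·C_max = 0.26 × 22 × 0.055 = 0.3146 kg/m.
D = 1.5²/(4π × 17 × 0.3146²) = 0.106 m²/day.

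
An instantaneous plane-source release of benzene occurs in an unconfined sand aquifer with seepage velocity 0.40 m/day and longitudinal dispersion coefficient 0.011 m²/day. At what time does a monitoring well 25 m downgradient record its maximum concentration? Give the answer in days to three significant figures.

62.4 days

For the 1D instantaneous-source solution, setting ∂C/∂t = 0 at fixed x gives v²t² + 2Dt − x² = 0, so t = (√(D² + v²x²) − D)/v².
√(D² + v²x²) = √(0.011² + 0.40² × 25²) = 10.00; v² = 0.16.
t = (10.00 − 0.011)/0.16 = 62.4 days (vs. the pure-advection estimate x/v = 62.5 d).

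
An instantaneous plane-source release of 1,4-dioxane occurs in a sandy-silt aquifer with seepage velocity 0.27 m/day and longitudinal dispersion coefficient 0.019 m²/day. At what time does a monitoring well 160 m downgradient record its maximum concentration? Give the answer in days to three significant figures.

592 days

For the 1D instantaneous-source solution, setting ∂C/∂t = 0 at fixed x gives v²t² + 2Dt − x² = 0, so t = (√(D² + v²x²) − D)/v².
√(D² + v²x²) = √(0.019² + 0.27² × 160²) = 43.20; v² = 0.0729.
t = (43.20 − 0.019)/0.0729 = 592 days (vs. the pure-advection estimate x/v = 593 d).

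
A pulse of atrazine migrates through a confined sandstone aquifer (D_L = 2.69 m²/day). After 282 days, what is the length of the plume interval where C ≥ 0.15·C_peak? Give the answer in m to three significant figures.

152 m

The plume is Gaussian with σ = √(2Dt) = √(2 × 2.69 × 282) = 38.95 m.
C/C_peak = exp(−Δx²/(2σ²)) = 0.15 ⇒ Δx = σ·√(−2 ln 0.15) = 38.95 × 1.948 = 75.87 m.
Width = 2Δx = 152 m.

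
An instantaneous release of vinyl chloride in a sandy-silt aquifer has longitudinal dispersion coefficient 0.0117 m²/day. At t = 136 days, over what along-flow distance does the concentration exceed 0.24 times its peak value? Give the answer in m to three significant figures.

The plume is Gaussian with σ = √(2Dt) = √(2 × 0.0117 × 136) = 1.784 m.
C/C_peak = exp(−Δx²/(2σ²)) = 0.24 ⇒ Δx = σ·√(−2 ln 0.24) = 1.784 × 1.689 = 3.013 m.
Width = 2Δx = 6.03 m.

6.03 m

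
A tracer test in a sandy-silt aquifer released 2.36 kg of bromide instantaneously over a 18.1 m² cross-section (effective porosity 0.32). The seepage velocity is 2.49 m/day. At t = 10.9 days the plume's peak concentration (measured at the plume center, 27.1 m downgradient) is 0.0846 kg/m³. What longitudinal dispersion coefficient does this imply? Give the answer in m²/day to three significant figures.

0.169 m²/day

At the plume center C_max = M/(n_e·A·√(4πDt)), so D = M²/(4πt·(n_e·A·C_max)²).
n_e·A·C_max = 0.32 × 18.1 × 0.0846 = 0.4900 kg/m.
D = 2.36²/(4π × 10.9 × 0.4900²) = 0.169 m²/day.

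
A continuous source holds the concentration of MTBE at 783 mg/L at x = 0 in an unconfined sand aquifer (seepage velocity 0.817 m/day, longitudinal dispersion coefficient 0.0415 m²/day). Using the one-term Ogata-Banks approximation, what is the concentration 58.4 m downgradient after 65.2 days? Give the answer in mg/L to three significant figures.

10.7 mg/L

For a continuous step input, C/C₀ ≈ ½·erfc((x−vt)/(2√(Dt))).
vt = 0.817 × 65.2 = 53.2684 m and 2√(Dt) = 2√(0.0415 × 65.2) = 3.290 m.
Argument (x−vt)/(2√(Dt)) = (58.4 − 53.2684)/3.290 = 1.560; ½·erfc(1.560) = 0.01369.
C = 783 × 0.01369 = 10.7 mg/L.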